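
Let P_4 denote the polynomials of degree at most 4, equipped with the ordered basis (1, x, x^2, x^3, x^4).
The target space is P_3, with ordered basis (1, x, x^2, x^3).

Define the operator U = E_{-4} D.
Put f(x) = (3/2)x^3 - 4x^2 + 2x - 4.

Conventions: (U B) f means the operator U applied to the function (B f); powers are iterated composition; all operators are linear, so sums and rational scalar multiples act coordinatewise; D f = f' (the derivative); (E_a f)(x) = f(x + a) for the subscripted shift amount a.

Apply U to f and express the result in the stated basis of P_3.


the result is g(x) = (9/2)x^2 - 44x + 106

D f = (9/2)x^2 - 8x + 2
E_{-4} D f = (9/2)x^2 - 44x + 106


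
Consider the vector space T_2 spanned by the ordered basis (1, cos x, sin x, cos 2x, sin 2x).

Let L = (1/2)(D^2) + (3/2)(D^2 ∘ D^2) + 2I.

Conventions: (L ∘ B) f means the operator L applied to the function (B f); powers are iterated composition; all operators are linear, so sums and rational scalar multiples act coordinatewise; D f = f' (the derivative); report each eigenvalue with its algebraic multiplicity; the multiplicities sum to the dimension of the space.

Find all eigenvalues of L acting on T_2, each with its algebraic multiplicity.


image of 1: 2
image of cos x: 3cos x
image of sin x: 3sin x
image of cos 2x: 24cos 2x
image of sin 2x: 24sin 2x
the matrix is diagonal; its diagonal is (2, 3, 3, 24, 24)
for a triangular matrix the eigenvalues are the diagonal entries, with algebraic multiplicity their repetition count

λ = 2 (multiplicity 1), λ = 3 (multiplicity 2), λ = 24 (multiplicity 2)


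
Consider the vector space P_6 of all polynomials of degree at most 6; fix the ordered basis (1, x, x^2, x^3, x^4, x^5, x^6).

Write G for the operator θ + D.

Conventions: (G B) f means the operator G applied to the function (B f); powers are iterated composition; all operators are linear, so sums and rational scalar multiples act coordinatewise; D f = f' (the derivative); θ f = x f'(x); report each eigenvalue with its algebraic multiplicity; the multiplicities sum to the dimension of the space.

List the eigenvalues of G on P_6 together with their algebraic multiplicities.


λ = 0 (multiplicity 1), λ = 1 (multiplicity 1), λ = 2 (multiplicity 1), λ = 3 (multiplicity 1), λ = 4 (multiplicity 1), λ = 5 (multiplicity 1), λ = 6 (multiplicity 1)

image of 1: 0
image of x: x + 1
image of x^2: 2x^2 + 2x
image of x^3: 3x^3 + 3x^2
image of x^4: 4x^4 + 4x^3
image of x^5: 5x^5 + 5x^4
image of x^6: 6x^6 + 6x^5
the matrix is upper triangular; its diagonal is (0, 1, 2, 3, 4, 5, 6)
for a triangular matrix the eigenvalues are the diagonal entries, with algebraic multiplicity their repetition count


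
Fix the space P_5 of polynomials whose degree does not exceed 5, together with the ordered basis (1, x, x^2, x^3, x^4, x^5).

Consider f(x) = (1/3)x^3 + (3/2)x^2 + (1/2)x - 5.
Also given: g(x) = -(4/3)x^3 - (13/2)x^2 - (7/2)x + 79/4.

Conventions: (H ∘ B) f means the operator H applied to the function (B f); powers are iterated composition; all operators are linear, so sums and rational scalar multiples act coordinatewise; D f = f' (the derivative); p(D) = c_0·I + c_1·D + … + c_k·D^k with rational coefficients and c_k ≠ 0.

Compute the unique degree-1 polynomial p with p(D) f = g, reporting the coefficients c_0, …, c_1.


D^0 f = (1/3)x^3 + (3/2)x^2 + (1/2)x - 5
D^1 f = x^2 + 3x + 1/2
matching coefficients of g against c_0 f + c_1 Df + … from the top degree down determines the c_i
solution: c_0 = -4, c_1 = -1/2

p(D) = -4·I − (1/2)·D, i.e. c_0 = -4, c_1 = -1/2


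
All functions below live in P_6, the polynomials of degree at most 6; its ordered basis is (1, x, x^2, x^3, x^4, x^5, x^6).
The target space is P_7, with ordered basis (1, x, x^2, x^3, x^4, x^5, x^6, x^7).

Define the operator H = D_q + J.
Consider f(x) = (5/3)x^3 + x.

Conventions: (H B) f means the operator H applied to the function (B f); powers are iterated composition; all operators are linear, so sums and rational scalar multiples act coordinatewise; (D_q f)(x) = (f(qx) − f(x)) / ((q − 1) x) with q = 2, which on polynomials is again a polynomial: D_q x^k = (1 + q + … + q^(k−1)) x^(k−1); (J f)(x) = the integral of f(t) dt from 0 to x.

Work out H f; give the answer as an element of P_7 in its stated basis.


D_q f = (35/3)x^2 + 1
J f = (5/12)x^4 + (1/2)x^2
(D_q + J) f = (5/12)x^4 + (73/6)x^2 + 1

g(x) = (5/12)x^4 + (73/6)x^2 + 1


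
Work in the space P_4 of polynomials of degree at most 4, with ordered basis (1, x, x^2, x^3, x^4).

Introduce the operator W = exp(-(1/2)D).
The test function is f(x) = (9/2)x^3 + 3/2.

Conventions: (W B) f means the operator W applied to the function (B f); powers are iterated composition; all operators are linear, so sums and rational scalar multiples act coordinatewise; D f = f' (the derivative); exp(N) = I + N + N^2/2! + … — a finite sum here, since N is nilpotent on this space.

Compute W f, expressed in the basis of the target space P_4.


order-1 term: -(27/4)x^2
order-2 term: (27/8)x
order-3 term: -9/16
the series for exp(-(1/2)D) f terminates at order 3
exp(-(1/2)D) f = (9/2)x^3 - (27/4)x^2 + (27/8)x + 15/16

g(x) = (9/2)x^3 - (27/4)x^2 + (27/8)x + 15/16


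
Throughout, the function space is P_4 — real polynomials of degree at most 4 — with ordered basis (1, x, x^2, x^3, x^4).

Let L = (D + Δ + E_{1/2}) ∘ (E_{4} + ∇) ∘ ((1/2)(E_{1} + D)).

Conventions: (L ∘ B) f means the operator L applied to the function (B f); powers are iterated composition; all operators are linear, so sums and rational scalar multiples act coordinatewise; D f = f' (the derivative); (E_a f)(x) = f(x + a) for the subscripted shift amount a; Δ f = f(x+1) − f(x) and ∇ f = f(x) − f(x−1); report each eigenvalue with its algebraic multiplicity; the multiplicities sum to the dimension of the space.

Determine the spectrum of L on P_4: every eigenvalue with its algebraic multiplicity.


image of 1: 1/2
image of x: (1/2)x + 19/4
image of x^2: (1/2)x^2 + (19/2)x + 289/8
image of x^3: (1/2)x^3 + (57/4)x^2 + (867/8)x + 3747/16
image of x^4: (1/2)x^4 + 19x^3 + (867/4)x^2 + (3747/4)x + 46377/32
the matrix is upper triangular; its diagonal is (1/2, 1/2, 1/2, 1/2, 1/2)
for a triangular matrix the eigenvalues are the diagonal entries, with algebraic multiplicity their repetition count

λ = 1/2 (multiplicity 5)


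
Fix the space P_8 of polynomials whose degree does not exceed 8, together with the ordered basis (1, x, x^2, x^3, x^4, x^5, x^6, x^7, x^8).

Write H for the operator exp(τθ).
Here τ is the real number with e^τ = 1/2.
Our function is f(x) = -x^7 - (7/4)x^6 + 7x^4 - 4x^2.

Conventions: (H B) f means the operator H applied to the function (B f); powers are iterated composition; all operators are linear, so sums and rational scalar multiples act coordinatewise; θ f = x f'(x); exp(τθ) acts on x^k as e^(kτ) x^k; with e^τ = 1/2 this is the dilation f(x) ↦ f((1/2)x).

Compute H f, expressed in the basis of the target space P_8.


the result is g(x) = -(1/128)x^7 - (7/256)x^6 + (7/16)x^4 - x^2

exp(τθ) x^k = e^(kτ) x^k; with e^τ = 1/2 this sends x^k to (1/2)^k x^k
x^2 ↦ 1/4 x^2
x^4 ↦ 1/16 x^4
x^6 ↦ 1/64 x^6
x^7 ↦ 1/128 x^7
applying this coordinatewise to f: exp(τθ) f = -(1/128)x^7 - (7/256)x^6 + (7/16)x^4 - x^2


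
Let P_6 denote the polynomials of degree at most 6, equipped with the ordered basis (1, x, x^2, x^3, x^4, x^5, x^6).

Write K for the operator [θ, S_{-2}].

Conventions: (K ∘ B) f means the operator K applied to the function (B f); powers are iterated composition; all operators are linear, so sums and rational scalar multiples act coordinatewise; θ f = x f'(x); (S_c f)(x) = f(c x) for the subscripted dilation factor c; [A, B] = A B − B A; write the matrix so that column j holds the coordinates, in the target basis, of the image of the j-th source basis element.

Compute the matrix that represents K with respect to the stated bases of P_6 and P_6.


image of 1: 0
image of x: 0
image of x^2: 0
image of x^3: 0
image of x^4: 0
image of x^5: 0
image of x^6: 0
each image's coordinates form column j of the matrix

the matrix is [[0, 0, 0, 0, 0, 0, 0]; [0, 0, 0, 0, 0, 0, 0]; [0, 0, 0, 0, 0, 0, 0]; [0, 0, 0, 0, 0, 0, 0]; [0, 0, 0, 0, 0, 0, 0]; [0, 0, 0, 0, 0, 0, 0]; [0, 0, 0, 0, 0, 0, 0]] (rows listed top to bottom)


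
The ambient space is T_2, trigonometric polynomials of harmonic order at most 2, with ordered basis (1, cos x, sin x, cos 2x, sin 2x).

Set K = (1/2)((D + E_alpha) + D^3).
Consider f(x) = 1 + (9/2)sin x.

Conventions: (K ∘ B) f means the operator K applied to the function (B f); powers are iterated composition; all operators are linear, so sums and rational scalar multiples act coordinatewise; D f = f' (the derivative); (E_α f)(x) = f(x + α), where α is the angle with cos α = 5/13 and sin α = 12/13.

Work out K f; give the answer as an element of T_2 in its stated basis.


D f = (9/2)cos x
E_alpha f = 1 + (54/13)cos x + (45/26)sin x
(D + E_alpha) f = 1 + (225/26)cos x + (45/26)sin x
D f = (9/2)cos x
D D f = -(9/2)sin x
D D D f = -(9/2)cos x
((D + E_alpha) + D^3) f = 1 + (54/13)cos x + (45/26)sin x
((1/2)((D + E_alpha) + D^3)) f = 1/2 + (27/13)cos x + (45/52)sin x

the image equals g(x) = 1/2 + (27/13)cos x + (45/52)sin x


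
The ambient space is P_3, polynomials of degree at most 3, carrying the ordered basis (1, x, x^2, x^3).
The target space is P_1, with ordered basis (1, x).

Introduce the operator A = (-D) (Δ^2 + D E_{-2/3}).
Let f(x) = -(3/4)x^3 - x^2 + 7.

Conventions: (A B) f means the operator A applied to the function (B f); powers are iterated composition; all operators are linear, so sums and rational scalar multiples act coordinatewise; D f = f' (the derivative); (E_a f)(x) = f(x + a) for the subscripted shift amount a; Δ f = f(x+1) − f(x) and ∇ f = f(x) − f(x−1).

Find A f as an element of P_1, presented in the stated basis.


g(x) = (9/2)x + 7/2

Δ f = -(9/4)x^2 - (17/4)x - 7/4
Δ Δ f = -(9/2)x - 13/2
E_{-2/3} f = -(3/4)x^3 + (1/2)x^2 + (1/3)x + 61/9
D E_{-2/3} f = -(9/4)x^2 + x + 1/3
(Δ^2 + D E_{-2/3}) f = -(9/4)x^2 - (7/2)x - 37/6
D (Δ^2 + D E_{-2/3}) f = -(9/2)x - 7/2
(-D) (Δ^2 + D E_{-2/3}) f = (9/2)x + 7/2


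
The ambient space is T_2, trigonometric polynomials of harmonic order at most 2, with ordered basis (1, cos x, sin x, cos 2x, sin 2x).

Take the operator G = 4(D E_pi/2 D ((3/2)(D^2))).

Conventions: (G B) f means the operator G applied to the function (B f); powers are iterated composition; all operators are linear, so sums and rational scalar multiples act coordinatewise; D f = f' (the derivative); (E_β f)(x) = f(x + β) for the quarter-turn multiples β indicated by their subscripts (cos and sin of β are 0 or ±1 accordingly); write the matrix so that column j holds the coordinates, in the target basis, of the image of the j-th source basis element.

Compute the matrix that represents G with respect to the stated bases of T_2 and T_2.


image of 1: 0
image of cos x: -6sin x
image of sin x: 6cos x
image of cos 2x: -96cos 2x
image of sin 2x: -96sin 2x
each image's coordinates form column j of the matrix

the matrix is [[0, 0, 0, 0, 0]; [0, 0, 6, 0, 0]; [0, -6, 0, 0, 0]; [0, 0, 0, -96, 0]; [0, 0, 0, 0, -96]] (rows listed top to bottom)


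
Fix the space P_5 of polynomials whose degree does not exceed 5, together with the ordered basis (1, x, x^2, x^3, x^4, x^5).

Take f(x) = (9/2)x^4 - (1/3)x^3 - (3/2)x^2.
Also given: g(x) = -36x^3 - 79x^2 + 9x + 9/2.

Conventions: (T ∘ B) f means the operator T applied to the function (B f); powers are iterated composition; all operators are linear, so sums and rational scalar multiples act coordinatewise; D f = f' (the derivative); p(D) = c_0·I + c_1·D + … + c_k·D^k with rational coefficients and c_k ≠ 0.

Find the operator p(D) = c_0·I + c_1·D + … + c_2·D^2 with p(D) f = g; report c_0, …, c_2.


c_0 = 0, c_1 = -2, c_2 = -3/2

D^0 f = (9/2)x^4 - (1/3)x^3 - (3/2)x^2
D^1 f = 18x^3 - x^2 - 3x
D^2 f = 54x^2 - 2x - 3
matching coefficients of g against c_0 f + c_1 Df + … from the top degree down determines the c_i
solution: c_0 = 0, c_1 = -2, c_2 = -3/2


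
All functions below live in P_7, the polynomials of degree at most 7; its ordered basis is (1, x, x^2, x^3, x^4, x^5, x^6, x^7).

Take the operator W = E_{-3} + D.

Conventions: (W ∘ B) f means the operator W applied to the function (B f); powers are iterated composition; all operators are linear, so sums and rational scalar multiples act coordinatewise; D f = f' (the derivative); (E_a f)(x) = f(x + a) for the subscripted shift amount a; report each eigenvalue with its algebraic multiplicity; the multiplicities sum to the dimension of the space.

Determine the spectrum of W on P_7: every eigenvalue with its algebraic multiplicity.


image of 1: 1
image of x: x - 2
image of x^2: x^2 - 4x + 9
image of x^3: x^3 - 6x^2 + 27x - 27
image of x^4: x^4 - 8x^3 + 54x^2 - 108x + 81
image of x^5: x^5 - 10x^4 + 90x^3 - 270x^2 + 405x - 243
image of x^6: x^6 - 12x^5 + 135x^4 - 540x^3 + 1215x^2 - 1458x + 729
image of x^7: x^7 - 14x^6 + 189x^5 - 945x^4 + 2835x^3 - 5103x^2 + 5103x - 2187
the matrix is upper triangular; its diagonal is (1, 1, 1, 1, 1, 1, 1, 1)
for a triangular matrix the eigenvalues are the diagonal entries, with algebraic multiplicity their repetition count

λ = 1 (multiplicity 8)


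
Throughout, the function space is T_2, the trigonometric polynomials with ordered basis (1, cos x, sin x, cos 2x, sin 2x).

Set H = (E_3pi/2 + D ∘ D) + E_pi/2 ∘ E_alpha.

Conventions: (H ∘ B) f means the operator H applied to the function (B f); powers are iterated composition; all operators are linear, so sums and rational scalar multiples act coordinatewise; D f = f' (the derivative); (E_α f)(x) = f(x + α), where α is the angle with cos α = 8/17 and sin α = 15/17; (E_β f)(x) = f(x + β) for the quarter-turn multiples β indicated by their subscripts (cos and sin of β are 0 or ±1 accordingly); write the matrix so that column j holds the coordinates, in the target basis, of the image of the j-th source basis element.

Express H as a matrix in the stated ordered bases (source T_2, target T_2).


the matrix is [[2, 0, 0, 0, 0]; [0, -32/17, -9/17, 0, 0]; [0, 9/17, -32/17, 0, 0]; [0, 0, 0, -1284/289, -240/289]; [0, 0, 0, 240/289, -1284/289]] (rows listed top to bottom)

image of 1: 2
image of cos x: -(32/17)cos x + (9/17)sin x
image of sin x: -(9/17)cos x - (32/17)sin x
image of cos 2x: -(1284/289)cos 2x + (240/289)sin 2x
image of sin 2x: -(240/289)cos 2x - (1284/289)sin 2x
each image's coordinates form column j of the matrix


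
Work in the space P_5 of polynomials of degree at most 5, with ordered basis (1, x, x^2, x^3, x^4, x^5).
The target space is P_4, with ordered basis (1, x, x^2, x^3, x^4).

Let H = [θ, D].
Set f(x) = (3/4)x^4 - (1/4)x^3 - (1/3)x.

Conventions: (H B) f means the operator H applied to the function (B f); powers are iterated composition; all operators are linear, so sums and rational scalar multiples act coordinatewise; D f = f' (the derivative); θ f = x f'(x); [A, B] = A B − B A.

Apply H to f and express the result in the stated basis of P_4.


the image equals g(x) = -3x^3 + (3/4)x^2 + 1/3

D f = 3x^3 - (3/4)x^2 - 1/3
θ D f = 9x^3 - (3/2)x^2
θ f = 3x^4 - (3/4)x^3 - (1/3)x
D θ f = 12x^3 - (9/4)x^2 - 1/3
[θ, D] f = -3x^3 + (3/4)x^2 + 1/3


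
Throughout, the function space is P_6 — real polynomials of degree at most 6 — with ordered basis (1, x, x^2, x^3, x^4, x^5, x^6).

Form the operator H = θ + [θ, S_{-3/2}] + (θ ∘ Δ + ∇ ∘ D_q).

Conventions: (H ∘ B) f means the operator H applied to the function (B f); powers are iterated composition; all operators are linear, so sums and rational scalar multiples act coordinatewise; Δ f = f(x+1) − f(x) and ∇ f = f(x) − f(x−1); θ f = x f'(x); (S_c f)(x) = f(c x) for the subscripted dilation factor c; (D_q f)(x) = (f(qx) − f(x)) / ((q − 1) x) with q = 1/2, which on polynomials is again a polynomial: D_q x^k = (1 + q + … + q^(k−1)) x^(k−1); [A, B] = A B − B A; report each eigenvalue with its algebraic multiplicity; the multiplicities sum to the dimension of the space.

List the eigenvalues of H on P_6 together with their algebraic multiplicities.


image of 1: 0
image of x: x
image of x^2: 2x^2 + 2x + 3/2
image of x^3: 3x^3 + 6x^2 + (13/2)x - 7/4
image of x^4: 4x^4 + 12x^3 + (141/8)x^2 - (13/8)x + 15/8
image of x^5: 5x^5 + 20x^4 + (151/4)x^3 + (67/8)x^2 + (51/4)x - 31/16
image of x^6: 6x^6 + 30x^5 + (2235/32)x^4 + (645/16)x^3 + (795/16)x^2 - (123/32)x + 63/32
the matrix is upper triangular; its diagonal is (0, 1, 2, 3, 4, 5, 6)
for a triangular matrix the eigenvalues are the diagonal entries, with algebraic multiplicity their repetition count

λ = 0 (multiplicity 1), λ = 1 (multiplicity 1), λ = 2 (multiplicity 1), λ = 3 (multiplicity 1), λ = 4 (multiplicity 1), λ = 5 (multiplicity 1), λ = 6 (multiplicity 1)


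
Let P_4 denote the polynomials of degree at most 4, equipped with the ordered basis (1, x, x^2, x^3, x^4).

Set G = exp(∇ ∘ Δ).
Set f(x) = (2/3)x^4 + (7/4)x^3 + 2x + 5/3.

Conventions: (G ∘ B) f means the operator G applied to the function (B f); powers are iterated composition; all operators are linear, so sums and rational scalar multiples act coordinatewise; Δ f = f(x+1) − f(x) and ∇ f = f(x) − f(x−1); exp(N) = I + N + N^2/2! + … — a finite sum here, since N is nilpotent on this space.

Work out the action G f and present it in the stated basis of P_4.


order-1 term: 8x^2 + (21/2)x + 4/3
order-2 term: 8
the series for exp(∇ ∘ Δ) f terminates at order 2
exp(∇ ∘ Δ) f = (2/3)x^4 + (7/4)x^3 + 8x^2 + (25/2)x + 11

g(x) = (2/3)x^4 + (7/4)x^3 + 8x^2 + (25/2)x + 11


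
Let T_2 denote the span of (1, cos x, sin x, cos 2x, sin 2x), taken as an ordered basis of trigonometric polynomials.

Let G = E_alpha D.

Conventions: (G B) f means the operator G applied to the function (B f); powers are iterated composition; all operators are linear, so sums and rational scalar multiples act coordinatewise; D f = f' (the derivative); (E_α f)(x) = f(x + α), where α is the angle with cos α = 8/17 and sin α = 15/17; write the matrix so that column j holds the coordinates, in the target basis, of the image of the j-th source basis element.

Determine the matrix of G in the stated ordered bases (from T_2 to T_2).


image of 1: 0
image of cos x: -(15/17)cos x - (8/17)sin x
image of sin x: (8/17)cos x - (15/17)sin x
image of cos 2x: -(480/289)cos 2x + (322/289)sin 2x
image of sin 2x: -(322/289)cos 2x - (480/289)sin 2x
each image's coordinates form column j of the matrix

the matrix is [[0, 0, 0, 0, 0]; [0, -15/17, 8/17, 0, 0]; [0, -8/17, -15/17, 0, 0]; [0, 0, 0, -480/289, -322/289]; [0, 0, 0, 322/289, -480/289]] (rows listed top to bottom)


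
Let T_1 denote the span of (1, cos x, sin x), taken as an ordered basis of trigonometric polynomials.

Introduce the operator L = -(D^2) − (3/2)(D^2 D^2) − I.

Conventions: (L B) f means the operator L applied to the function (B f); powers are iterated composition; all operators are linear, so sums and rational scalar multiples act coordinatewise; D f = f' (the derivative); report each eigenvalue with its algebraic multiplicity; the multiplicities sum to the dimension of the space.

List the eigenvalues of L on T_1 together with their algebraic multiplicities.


λ = -3/2 (multiplicity 2), λ = -1 (multiplicity 1)

image of 1: -1
image of cos x: -(3/2)cos x
image of sin x: -(3/2)sin x
the matrix is diagonal; its diagonal is (-1, -3/2, -3/2)
for a triangular matrix the eigenvalues are the diagonal entries, with algebraic multiplicity their repetition count


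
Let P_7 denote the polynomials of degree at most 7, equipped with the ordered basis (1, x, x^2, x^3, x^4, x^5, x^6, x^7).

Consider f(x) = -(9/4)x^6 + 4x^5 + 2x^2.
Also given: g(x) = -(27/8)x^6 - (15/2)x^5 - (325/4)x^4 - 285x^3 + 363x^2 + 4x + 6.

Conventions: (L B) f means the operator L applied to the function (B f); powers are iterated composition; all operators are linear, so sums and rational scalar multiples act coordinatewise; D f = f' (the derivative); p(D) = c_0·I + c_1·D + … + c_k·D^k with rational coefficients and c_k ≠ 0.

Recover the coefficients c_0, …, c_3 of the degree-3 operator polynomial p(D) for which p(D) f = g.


p(D) = (3/2)·I + D + (3/2)·D^2 + (3/2)·D^3, i.e. c_0 = 3/2, c_1 = 1, c_2 = 3/2, c_3 = 3/2

D^0 f = -(9/4)x^6 + 4x^5 + 2x^2
D^1 f = -(27/2)x^5 + 20x^4 + 4x
D^2 f = -(135/2)x^4 + 80x^3 + 4
D^3 f = -270x^3 + 240x^2
matching coefficients of g against c_0 f + c_1 Df + … from the top degree down determines the c_i
solution: c_0 = 3/2, c_1 = 1, c_2 = 3/2, c_3 = 3/2


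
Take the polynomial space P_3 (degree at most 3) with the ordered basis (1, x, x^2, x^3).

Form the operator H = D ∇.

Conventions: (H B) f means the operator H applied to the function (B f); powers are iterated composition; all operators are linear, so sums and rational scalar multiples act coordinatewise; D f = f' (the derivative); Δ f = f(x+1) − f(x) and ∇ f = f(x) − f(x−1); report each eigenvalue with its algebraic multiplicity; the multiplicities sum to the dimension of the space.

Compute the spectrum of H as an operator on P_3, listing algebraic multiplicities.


λ = 0 (multiplicity 4)

image of 1: 0
image of x: 0
image of x^2: 2
image of x^3: 6x - 3
the matrix is upper triangular; its diagonal is (0, 0, 0, 0)
for a triangular matrix the eigenvalues are the diagonal entries, with algebraic multiplicity their repetition count


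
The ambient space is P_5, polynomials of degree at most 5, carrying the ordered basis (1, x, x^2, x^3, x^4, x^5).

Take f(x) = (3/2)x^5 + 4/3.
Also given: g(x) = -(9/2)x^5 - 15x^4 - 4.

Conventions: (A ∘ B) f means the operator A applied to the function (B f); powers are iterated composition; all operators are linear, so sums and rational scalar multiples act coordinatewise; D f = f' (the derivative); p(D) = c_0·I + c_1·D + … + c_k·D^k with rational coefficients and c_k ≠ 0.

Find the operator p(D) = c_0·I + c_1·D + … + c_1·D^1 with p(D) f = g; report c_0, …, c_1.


D^0 f = (3/2)x^5 + 4/3
D^1 f = (15/2)x^4
matching coefficients of g against c_0 f + c_1 Df + … from the top degree down determines the c_i
solution: c_0 = -3, c_1 = -2

c_0 = -3, c_1 = -2


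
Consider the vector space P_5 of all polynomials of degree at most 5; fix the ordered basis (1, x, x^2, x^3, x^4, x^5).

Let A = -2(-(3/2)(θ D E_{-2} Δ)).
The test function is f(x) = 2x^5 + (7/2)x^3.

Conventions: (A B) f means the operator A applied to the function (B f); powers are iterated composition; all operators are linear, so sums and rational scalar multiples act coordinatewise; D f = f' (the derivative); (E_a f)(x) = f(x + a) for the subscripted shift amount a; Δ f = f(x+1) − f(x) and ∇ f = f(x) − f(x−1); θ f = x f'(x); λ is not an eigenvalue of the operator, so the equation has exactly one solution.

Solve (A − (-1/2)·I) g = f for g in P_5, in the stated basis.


the result is g(x) = 4x^5 - 1433x^3 + 4320x^2 + 48228x

write g with unknown coordinates in the stated basis and equate coefficients in (A − (-1/2)·I) g = f
solving from the highest basis element down gives g = 4x^5 - 1433x^3 + 4320x^2 + 48228x
check: A g = 720x^3 - 2160x^2 - 24114x
so A g − (-1/2)·g = 2x^5 + (7/2)x^3 = f ✓


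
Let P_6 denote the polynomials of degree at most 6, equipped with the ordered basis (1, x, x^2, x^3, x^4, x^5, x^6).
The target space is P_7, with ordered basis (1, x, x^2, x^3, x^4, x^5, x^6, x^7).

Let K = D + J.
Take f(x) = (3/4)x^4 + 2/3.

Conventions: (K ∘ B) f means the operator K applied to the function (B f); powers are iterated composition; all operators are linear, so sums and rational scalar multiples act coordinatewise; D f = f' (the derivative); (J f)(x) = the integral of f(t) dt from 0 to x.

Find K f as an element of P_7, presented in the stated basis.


g(x) = (3/20)x^5 + 3x^3 + (2/3)x

D f = 3x^3
J f = (3/20)x^5 + (2/3)x
(D + J) f = (3/20)x^5 + 3x^3 + (2/3)x


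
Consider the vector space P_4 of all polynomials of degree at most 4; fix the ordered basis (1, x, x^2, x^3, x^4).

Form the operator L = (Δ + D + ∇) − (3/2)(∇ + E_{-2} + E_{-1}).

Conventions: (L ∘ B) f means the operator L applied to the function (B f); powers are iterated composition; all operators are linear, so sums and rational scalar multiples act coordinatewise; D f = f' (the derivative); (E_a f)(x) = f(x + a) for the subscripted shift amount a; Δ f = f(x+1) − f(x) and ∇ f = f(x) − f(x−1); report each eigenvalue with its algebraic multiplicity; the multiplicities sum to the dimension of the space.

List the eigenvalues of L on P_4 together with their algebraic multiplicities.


image of 1: -3
image of x: -3x + 6
image of x^2: -3x^2 + 12x - 6
image of x^3: -3x^3 + 18x^2 - 18x + 14
image of x^4: -3x^4 + 24x^3 - 36x^2 + 56x - 24
the matrix is upper triangular; its diagonal is (-3, -3, -3, -3, -3)
for a triangular matrix the eigenvalues are the diagonal entries, with algebraic multiplicity their repetition count

λ = -3 (multiplicity 5)


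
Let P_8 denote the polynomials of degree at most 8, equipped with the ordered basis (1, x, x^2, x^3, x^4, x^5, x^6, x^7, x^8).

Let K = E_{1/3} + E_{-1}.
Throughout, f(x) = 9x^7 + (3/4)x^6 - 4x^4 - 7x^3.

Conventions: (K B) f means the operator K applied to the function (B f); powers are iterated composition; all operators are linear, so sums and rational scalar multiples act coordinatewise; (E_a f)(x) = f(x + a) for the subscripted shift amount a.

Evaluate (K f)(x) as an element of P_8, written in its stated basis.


E_{1/3} f = 9x^7 + (87/4)x^6 + (45/2)x^5 + (107/12)x^4 - (71/9)x^3 - (35/4)x^2 - (457/162)x - 295/972
E_{-1} f = 9x^7 - (249/4)x^6 + (369/2)x^5 - (1231/4)x^4 + 309x^3 - (723/4)x^2 + (107/2)x - 21/4
(E_{1/3} + E_{-1}) f = 18x^7 - (81/2)x^6 + 207x^5 - (1793/6)x^4 + (2710/9)x^3 - (379/2)x^2 + (4105/81)x - 2699/486

the image equals g(x) = 18x^7 - (81/2)x^6 + 207x^5 - (1793/6)x^4 + (2710/9)x^3 - (379/2)x^2 + (4105/81)x - 2699/486


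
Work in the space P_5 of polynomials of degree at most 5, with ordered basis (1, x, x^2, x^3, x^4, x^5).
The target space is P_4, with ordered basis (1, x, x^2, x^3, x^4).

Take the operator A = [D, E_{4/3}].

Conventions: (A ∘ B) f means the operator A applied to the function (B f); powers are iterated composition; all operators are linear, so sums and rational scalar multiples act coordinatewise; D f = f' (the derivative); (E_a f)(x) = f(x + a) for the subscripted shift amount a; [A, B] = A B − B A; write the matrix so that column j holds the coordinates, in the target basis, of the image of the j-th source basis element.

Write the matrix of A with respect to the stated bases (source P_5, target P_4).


image of 1: 0
image of x: 0
image of x^2: 0
image of x^3: 0
image of x^4: 0
image of x^5: 0
each image's coordinates form column j of the matrix

the matrix is [[0, 0, 0, 0, 0, 0]; [0, 0, 0, 0, 0, 0]; [0, 0, 0, 0, 0, 0]; [0, 0, 0, 0, 0, 0]; [0, 0, 0, 0, 0, 0]] (rows listed top to bottom)


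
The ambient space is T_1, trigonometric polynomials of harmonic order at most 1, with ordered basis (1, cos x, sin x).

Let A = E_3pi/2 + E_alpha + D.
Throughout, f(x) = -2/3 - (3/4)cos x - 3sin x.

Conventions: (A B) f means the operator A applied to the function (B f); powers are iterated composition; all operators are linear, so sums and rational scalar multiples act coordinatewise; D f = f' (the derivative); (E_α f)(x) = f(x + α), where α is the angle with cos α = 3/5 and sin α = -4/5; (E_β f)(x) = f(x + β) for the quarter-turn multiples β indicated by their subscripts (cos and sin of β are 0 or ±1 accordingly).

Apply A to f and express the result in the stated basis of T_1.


the result is g(x) = -4/3 + (39/20)cos x - (12/5)sin x

E_3pi/2 f = -2/3 + 3cos x - (3/4)sin x
E_alpha f = -2/3 + (39/20)cos x - (12/5)sin x
D f = -3cos x + (3/4)sin x
(E_3pi/2 + E_alpha + D) f = -4/3 + (39/20)cos x - (12/5)sin x


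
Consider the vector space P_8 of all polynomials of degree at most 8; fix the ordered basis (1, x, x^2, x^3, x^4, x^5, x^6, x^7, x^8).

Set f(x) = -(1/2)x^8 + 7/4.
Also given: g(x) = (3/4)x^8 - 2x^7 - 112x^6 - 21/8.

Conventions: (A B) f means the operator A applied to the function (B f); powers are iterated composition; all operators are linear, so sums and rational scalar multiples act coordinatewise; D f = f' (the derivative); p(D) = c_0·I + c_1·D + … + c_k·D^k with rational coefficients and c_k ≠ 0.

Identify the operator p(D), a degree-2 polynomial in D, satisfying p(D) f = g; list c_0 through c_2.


c_0 = -3/2, c_1 = 1/2, c_2 = 4

D^0 f = -(1/2)x^8 + 7/4
D^1 f = -4x^7
D^2 f = -28x^6
matching coefficients of g against c_0 f + c_1 Df + … from the top degree down determines the c_i
solution: c_0 = -3/2, c_1 = 1/2, c_2 = 4


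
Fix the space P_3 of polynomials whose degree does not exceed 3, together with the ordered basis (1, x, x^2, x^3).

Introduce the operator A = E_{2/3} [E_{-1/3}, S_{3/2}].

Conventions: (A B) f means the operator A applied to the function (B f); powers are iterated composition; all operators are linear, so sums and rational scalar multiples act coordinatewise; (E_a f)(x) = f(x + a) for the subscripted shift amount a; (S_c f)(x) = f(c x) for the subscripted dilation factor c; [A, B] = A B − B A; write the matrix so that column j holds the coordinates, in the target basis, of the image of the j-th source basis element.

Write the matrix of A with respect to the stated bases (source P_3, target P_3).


the matrix is [[0, -1/6, -7/36, -37/216]; [0, 0, -1/2, -7/8]; [0, 0, 0, -9/8]; [0, 0, 0, 0]] (rows listed top to bottom)

image of 1: 0
image of x: -1/6
image of x^2: -(1/2)x - 7/36
image of x^3: -(9/8)x^2 - (7/8)x - 37/216
each image's coordinates form column j of the matrix


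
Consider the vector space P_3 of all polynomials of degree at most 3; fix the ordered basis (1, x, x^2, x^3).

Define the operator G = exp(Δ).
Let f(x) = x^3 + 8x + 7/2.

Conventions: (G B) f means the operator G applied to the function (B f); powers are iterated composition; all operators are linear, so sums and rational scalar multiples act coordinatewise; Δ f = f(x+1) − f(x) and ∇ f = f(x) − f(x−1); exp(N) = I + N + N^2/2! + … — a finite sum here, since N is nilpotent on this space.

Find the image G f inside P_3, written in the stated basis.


g(x) = x^3 + 3x^2 + 14x + 33/2

order-1 term: 3x^2 + 3x + 9
order-2 term: 3x + 3
order-3 term: 1
the series for exp(Δ) f terminates at order 3
exp(Δ) f = x^3 + 3x^2 + 14x + 33/2


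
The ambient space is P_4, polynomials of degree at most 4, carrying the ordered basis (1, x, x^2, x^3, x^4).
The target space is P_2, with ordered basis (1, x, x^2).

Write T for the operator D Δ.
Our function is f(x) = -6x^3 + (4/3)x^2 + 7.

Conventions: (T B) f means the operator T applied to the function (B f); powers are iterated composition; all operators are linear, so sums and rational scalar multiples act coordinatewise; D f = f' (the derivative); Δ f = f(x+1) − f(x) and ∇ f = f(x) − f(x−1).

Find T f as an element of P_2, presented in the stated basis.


the result is g(x) = -36x - 46/3

Δ f = -18x^2 - (46/3)x - 14/3
D Δ f = -36x - 46/3


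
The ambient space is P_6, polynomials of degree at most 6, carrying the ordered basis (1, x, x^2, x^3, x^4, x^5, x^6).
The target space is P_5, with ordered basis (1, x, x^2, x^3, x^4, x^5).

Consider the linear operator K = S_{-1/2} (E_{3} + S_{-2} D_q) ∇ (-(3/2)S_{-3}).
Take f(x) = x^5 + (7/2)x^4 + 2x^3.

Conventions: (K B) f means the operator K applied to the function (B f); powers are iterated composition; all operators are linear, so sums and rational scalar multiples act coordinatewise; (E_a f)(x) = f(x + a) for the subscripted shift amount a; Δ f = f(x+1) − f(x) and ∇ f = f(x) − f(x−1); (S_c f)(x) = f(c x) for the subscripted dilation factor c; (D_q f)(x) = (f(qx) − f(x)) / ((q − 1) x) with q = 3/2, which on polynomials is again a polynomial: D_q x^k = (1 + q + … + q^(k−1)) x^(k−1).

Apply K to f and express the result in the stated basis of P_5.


g(x) = (3645/32)x^4 + (203877/16)x^3 - (89667/8)x^2 - (55161/2)x + 188163/4

S_{-3} f = -243x^5 + (567/2)x^4 - 54x^3
(-(3/2)S_{-3}) f = (729/2)x^5 - (1701/4)x^4 + 81x^3
∇ (-(3/2)S_{-3}) f = (3645/2)x^4 - 5346x^3 + (12879/2)x^2 - (7533/2)x + 3483/4
E_{3} (∇ (-(3/2)S_{-3})) f = (3645/2)x^4 + 16524x^3 + (113481/2)x^2 + (174717/2)x + 203229/4
D_q (∇ (-(3/2)S_{-3})) f = (236925/16)x^3 - (50787/2)x^2 + (64395/4)x - 7533/2
S_{-2} D_q (∇ (-(3/2)S_{-3})) f = -(236925/2)x^3 - 101574x^2 - (64395/2)x - 7533/2
(E_{3} + S_{-2} D_q) (∇ (-(3/2)S_{-3})) f = (3645/2)x^4 - (203877/2)x^3 - (89667/2)x^2 + 55161x + 188163/4
S_{-1/2} (E_{3} + S_{-2} D_q) (∇ (-(3/2)S_{-3})) f = (3645/32)x^4 + (203877/16)x^3 - (89667/8)x^2 - (55161/2)x + 188163/4


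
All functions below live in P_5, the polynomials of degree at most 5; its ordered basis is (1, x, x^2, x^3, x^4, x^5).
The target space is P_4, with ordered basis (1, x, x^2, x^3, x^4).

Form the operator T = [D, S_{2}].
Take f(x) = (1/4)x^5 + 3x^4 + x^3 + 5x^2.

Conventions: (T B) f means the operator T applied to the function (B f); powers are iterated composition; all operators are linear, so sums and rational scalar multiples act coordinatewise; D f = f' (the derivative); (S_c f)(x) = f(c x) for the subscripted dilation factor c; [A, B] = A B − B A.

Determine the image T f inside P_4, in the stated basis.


the result is g(x) = 20x^4 + 96x^3 + 12x^2 + 20x

S_{2} f = 8x^5 + 48x^4 + 8x^3 + 20x^2
D S_{2} f = 40x^4 + 192x^3 + 24x^2 + 40x
D f = (5/4)x^4 + 12x^3 + 3x^2 + 10x
S_{2} D f = 20x^4 + 96x^3 + 12x^2 + 20x
[D, S_{2}] f = 20x^4 + 96x^3 + 12x^2 + 20x


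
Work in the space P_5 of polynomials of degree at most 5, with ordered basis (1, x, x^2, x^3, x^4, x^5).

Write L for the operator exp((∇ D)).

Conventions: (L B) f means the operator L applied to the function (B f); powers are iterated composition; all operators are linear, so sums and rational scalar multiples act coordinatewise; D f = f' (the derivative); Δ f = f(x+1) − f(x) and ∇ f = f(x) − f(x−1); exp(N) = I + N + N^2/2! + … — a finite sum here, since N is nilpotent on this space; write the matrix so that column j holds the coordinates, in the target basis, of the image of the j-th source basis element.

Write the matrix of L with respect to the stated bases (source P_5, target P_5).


image of 1: 1
image of x: x
image of x^2: x^2 + 2
image of x^3: x^3 + 6x - 3
image of x^4: x^4 + 12x^2 - 12x + 16
image of x^5: x^5 + 20x^3 - 30x^2 + 80x - 65
each image's coordinates form column j of the matrix

the matrix is [[1, 0, 2, -3, 16, -65]; [0, 1, 0, 6, -12, 80]; [0, 0, 1, 0, 12, -30]; [0, 0, 0, 1, 0, 20]; [0, 0, 0, 0, 1, 0]; [0, 0, 0, 0, 0, 1]] (rows listed top to bottom)


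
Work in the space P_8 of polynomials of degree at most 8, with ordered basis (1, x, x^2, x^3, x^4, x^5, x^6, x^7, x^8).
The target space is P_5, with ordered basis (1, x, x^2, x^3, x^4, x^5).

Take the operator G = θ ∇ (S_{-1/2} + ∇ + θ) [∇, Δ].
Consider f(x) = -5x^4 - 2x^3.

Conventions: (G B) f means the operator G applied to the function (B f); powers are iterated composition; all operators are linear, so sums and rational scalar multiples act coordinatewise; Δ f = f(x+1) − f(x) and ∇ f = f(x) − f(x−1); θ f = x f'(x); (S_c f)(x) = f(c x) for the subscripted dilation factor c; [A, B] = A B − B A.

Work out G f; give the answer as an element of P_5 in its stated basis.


the image equals g(x) = 0

Δ f = -20x^3 - 36x^2 - 26x - 7
∇ Δ f = -60x^2 - 12x - 10
∇ f = -20x^3 + 24x^2 - 14x + 3
Δ ∇ f = -60x^2 - 12x - 10
[∇, Δ] f = 0
S_{-1/2} [∇, Δ] f = 0
∇ [∇, Δ] f = 0
θ [∇, Δ] f = 0
(S_{-1/2} + ∇ + θ) [∇, Δ] f = 0
∇ (S_{-1/2} + ∇ + θ) [∇, Δ] f = 0
θ ∇ (S_{-1/2} + ∇ + θ) [∇, Δ] f = 0


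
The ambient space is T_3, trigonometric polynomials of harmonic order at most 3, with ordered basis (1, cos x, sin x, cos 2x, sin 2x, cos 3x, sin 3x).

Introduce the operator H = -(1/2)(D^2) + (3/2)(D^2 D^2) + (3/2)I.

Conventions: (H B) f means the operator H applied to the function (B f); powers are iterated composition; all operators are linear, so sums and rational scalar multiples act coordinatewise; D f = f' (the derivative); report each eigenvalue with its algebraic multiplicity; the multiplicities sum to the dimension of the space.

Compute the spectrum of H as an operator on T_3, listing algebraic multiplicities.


image of 1: 3/2
image of cos x: (7/2)cos x
image of sin x: (7/2)sin x
image of cos 2x: (55/2)cos 2x
image of sin 2x: (55/2)sin 2x
image of cos 3x: (255/2)cos 3x
image of sin 3x: (255/2)sin 3x
the matrix is diagonal; its diagonal is (3/2, 7/2, 7/2, 55/2, 55/2, 255/2, 255/2)
for a triangular matrix the eigenvalues are the diagonal entries, with algebraic multiplicity their repetition count

λ = 3/2 (multiplicity 1), λ = 7/2 (multiplicity 2), λ = 55/2 (multiplicity 2), λ = 255/2 (multiplicity 2)


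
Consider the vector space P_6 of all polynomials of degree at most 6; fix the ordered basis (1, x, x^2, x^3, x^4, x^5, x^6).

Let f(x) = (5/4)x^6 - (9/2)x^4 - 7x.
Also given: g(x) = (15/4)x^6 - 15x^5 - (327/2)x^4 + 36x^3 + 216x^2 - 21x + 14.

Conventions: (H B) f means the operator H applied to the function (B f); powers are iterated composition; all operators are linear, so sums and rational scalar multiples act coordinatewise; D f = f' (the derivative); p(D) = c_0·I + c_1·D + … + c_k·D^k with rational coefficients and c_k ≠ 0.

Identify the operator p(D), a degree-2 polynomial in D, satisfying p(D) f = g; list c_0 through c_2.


D^0 f = (5/4)x^6 - (9/2)x^4 - 7x
D^1 f = (15/2)x^5 - 18x^3 - 7
D^2 f = (75/2)x^4 - 54x^2
matching coefficients of g against c_0 f + c_1 Df + … from the top degree down determines the c_i
solution: c_0 = 3, c_1 = -2, c_2 = -4

c_0 = 3, c_1 = -2, c_2 = -4


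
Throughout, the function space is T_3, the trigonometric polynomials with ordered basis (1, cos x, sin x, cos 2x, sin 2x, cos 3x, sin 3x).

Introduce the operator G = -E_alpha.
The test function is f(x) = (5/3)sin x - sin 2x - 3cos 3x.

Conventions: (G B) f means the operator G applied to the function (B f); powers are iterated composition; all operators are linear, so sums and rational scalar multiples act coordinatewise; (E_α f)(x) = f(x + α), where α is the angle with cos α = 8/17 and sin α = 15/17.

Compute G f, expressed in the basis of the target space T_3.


the image equals g(x) = -(25/17)cos x - (40/51)sin x + (240/289)cos 2x - (161/289)sin 2x - (14664/4913)cos 3x + (1485/4913)sin 3x

E_alpha f = (25/17)cos x + (40/51)sin x - (240/289)cos 2x + (161/289)sin 2x + (14664/4913)cos 3x - (1485/4913)sin 3x
(-E_alpha) f = -(25/17)cos x - (40/51)sin x + (240/289)cos 2x - (161/289)sin 2x - (14664/4913)cos 3x + (1485/4913)sin 3x


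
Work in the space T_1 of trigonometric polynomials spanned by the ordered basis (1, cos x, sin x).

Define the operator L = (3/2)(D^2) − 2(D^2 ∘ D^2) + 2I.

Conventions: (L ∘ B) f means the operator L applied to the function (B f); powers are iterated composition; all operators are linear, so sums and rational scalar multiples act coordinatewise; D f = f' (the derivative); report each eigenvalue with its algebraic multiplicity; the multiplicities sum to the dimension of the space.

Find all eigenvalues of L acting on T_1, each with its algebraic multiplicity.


λ = -3/2 (multiplicity 2), λ = 2 (multiplicity 1)

image of 1: 2
image of cos x: -(3/2)cos x
image of sin x: -(3/2)sin x
the matrix is diagonal; its diagonal is (2, -3/2, -3/2)
for a triangular matrix the eigenvalues are the diagonal entries, with algebraic multiplicity their repetition count


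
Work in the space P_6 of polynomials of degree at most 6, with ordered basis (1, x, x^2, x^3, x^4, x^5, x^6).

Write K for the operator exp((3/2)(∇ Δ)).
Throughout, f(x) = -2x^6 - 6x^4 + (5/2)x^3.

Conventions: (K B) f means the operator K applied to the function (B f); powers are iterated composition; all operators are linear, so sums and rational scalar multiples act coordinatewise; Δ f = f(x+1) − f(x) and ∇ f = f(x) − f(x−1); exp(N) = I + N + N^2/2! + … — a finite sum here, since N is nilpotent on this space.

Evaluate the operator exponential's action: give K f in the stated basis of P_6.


order-1 term: -90x^4 - 198x^2 + (45/2)x - 24
order-2 term: -810x^2 - 432
order-3 term: -810
the series for exp((3/2)(∇ Δ)) f terminates at order 3
exp((3/2)(∇ Δ)) f = -2x^6 - 96x^4 + (5/2)x^3 - 1008x^2 + (45/2)x - 1266

g(x) = -2x^6 - 96x^4 + (5/2)x^3 - 1008x^2 + (45/2)x - 1266
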